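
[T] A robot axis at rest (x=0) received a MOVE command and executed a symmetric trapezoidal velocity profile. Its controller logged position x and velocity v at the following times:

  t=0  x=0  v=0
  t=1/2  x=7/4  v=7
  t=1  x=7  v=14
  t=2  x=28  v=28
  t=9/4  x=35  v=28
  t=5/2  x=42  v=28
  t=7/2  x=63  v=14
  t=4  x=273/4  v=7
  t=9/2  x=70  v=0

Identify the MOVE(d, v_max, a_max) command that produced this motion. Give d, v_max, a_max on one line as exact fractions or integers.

d=70 v_max=28 a_max=14

final state: t=9/2, x=70, v=0 → d = 70
a_max = (7−0)/(1/2−0) = 14
max v = 28 over t∈[2,5/2] → v_max = 28
check: 28·(2+1/2) = 70 ✓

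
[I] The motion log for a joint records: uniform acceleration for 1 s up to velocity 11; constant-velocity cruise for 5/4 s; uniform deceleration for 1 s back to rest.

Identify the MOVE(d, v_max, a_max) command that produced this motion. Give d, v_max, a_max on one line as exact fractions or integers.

d=99/4 v_max=11 a_max=11

a_max = 11/1 = 11
d_a = ½·11·1 = 11/2; d_c = 11·5/4 = 55/4
d = 2·11/2 + 55/4 = 99/4
t_c = 5/4 > 0 → v_max = v_peak = 11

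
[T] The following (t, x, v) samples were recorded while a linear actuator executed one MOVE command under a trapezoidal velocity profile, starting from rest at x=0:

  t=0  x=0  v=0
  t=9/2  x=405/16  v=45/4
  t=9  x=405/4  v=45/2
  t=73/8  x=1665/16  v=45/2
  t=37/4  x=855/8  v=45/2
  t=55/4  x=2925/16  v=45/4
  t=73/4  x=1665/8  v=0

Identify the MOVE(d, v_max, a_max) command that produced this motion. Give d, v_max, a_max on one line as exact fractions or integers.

d=1665/8 v_max=45/2 a_max=5/2

final state: t=73/4, x=1665/8, v=0 → d = 1665/8
a_max = (45/4−0)/(9/2−0) = 5/2
max v = 45/2 over t∈[9,37/4] → v_max = 45/2
check: 45/2·(9+1/4) = 1665/8 ✓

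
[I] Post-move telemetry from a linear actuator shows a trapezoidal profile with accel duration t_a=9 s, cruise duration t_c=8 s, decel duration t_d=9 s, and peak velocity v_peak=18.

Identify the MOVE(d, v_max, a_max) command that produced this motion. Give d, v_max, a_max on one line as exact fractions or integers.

a_max = 18/9 = 2
d_a = ½·18·9 = 81; d_c = 18·8 = 144
d = 2·81 + 144 = 306
t_c = 8 > 0 ⇒ limit active, v_max = 18

d=306 v_max=18 a_max=2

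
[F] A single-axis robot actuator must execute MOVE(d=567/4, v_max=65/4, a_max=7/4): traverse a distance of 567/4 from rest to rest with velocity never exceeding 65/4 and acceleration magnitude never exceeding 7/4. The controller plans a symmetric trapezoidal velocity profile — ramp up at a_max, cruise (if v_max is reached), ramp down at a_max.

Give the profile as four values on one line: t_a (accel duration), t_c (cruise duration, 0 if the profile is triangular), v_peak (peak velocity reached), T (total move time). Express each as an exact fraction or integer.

t_a=9 t_c=0 v_peak=63/4 T=18

(v_max)²/a_max = (65/4)²/(7/4) = 4225/28
567/4 < 4225/28 → triangular
v_peak = √(567/4·7/4) = √(3969/16) = 63/4
t_a = (63/4)/(7/4) = 9; t_c = 0
T = 2·9 = 18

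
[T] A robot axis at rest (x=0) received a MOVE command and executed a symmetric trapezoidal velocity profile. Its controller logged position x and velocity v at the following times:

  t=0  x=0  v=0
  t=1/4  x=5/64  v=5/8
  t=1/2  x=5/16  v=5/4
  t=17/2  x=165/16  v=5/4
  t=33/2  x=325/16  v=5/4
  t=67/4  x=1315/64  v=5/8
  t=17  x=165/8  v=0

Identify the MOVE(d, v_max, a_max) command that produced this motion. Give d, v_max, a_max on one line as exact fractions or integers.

d=165/8 v_max=5/4 a_max=5/2

final state: t=17, x=165/8, v=0 → d = 165/8
a_max = (5/8−0)/(1/4−0) = 5/2
max v = 5/4 over t∈[1/2,33/2] → v_max = 5/4
check: 5/4·(1/2+16) = 165/8 ✓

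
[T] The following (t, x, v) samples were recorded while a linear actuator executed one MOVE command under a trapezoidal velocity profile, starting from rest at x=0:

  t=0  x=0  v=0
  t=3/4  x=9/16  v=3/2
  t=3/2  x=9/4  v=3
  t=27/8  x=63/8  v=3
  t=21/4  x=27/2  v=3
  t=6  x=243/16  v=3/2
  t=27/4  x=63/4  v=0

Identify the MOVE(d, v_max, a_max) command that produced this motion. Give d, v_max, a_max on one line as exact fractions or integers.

d=63/4 v_max=3 a_max=2

final state: t=27/4, x=63/4, v=0 → d = 63/4
a_max = (3/2−0)/(3/4−0) = 2
max v = 3 over t∈[3/2,21/4] → v_max = 3
check: 3·(3/2+15/4) = 63/4 ✓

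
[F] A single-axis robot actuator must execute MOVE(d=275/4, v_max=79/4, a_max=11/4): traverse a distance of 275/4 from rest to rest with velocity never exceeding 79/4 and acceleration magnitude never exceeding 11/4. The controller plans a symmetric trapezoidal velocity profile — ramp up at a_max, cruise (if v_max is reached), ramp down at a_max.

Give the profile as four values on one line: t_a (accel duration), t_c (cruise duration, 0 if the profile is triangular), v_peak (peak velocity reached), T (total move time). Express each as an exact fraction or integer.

vₘ²/aₘ = (79/4)²/(11/4) = 6241/44
275/4 < 6241/44 → triangular
v_peak = √(275/4·11/4) = √(3025/16) = 55/4
t_a = (55/4)/(11/4) = 5; t_c = 0
T = 2·5 = 10

t_a=5 t_c=0 v_peak=55/4 T=10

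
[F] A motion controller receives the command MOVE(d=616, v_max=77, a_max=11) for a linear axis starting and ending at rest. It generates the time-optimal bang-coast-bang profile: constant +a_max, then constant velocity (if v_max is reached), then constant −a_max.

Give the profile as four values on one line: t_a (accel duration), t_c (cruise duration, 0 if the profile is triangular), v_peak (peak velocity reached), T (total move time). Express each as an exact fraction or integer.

v_max²/a_max = 77²/11 = 539
616 ≥ 539 → trapezoidal
t_a = 77/11 = 7; v_peak = 77
d_cruise = 616 − 539 = 77; t_c = 77/77 = 1
T = 2·7 + 1 = 15

t_a=7 t_c=1 v_peak=77 T=15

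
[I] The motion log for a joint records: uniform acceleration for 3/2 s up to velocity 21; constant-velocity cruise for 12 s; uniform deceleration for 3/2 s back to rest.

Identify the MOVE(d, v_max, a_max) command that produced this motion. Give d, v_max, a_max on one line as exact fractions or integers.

d=567/2 v_max=21 a_max=14

a_max = 21/(3/2) = 14
d_a = ½·21·3/2 = 63/4; d_c = 21·12 = 252
d = 2·63/4 + 252 = 567/2
t_c = 12 > 0 → v_max = v_peak = 21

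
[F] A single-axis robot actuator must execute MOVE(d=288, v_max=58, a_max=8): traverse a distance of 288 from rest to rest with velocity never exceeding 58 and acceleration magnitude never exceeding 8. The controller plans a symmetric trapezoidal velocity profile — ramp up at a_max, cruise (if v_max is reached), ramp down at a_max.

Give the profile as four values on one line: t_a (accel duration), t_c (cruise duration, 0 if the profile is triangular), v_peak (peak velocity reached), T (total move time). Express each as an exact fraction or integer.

vₘ²/aₘ = 58²/8 = 841/2
288 < 841/2 → triangular
v_peak = √(288·8) = √2304 = 48
t_a = 48/8 = 6; t_c = 0
T = 2·6 = 12

t_a=6 t_c=0 v_peak=48 T=12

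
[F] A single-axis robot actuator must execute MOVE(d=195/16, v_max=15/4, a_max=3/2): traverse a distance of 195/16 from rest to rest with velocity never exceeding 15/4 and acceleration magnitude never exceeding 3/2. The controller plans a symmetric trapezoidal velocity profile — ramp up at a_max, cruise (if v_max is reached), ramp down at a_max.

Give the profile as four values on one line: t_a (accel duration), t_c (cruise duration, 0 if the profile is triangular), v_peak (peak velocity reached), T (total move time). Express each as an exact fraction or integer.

(v_max)²/a_max = (15/4)²/(3/2) = 75/8
195/16 ≥ 75/8 so v_max reached
t_a = (15/4)/(3/2) = 5/2; v_peak = 15/4
d_cruise = 195/16 − 75/8 = 45/16; t_c = (45/16)/(15/4) = 3/4
T = 2·5/2 + 3/4 = 23/4

t_a=5/2 t_c=3/4 v_peak=15/4 T=23/4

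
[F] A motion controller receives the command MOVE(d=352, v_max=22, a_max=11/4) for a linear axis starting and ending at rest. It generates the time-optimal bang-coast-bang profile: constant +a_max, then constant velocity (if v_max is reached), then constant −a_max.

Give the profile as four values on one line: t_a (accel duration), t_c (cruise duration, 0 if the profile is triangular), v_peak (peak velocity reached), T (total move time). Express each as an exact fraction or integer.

t_a=8 t_c=8 v_peak=22 T=24

vₘ²/aₘ = 22²/(11/4) = 176
352 ≥ 176 ⇒ cruise phase
t_a = 22/(11/4) = 8; v_peak = 22
d_cruise = 352 − 176 = 176; t_c = 176/22 = 8
T = 2·8 + 8 = 24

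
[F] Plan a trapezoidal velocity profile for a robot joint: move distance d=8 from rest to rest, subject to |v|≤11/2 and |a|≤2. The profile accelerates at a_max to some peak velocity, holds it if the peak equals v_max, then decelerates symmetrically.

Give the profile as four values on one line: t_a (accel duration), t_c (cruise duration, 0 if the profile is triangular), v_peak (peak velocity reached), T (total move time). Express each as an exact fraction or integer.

t_a=2 t_c=0 v_peak=4 T=4

vₘ²/aₘ = (11/2)²/2 = 121/8
8 < 121/8 → triangular
v_peak = √(8·2) = √16 = 4
t_a = 4/2 = 2; t_c = 0
T = 2·2 = 4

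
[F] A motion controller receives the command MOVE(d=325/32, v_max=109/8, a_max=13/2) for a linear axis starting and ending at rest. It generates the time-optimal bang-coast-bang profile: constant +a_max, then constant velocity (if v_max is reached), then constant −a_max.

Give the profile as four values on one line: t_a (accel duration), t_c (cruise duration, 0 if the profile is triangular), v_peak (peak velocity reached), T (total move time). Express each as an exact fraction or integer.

t_a=5/4 t_c=0 v_peak=65/8 T=5/2

vₘ²/aₘ = (109/8)²/(13/2) = 11881/416
325/32 < 11881/416 ⇒ no cruise
v_peak = √(325/32·13/2) = √(4225/64) = 65/8
t_a = (65/8)/(13/2) = 5/4; t_c = 0
T = 2·5/4 = 5/2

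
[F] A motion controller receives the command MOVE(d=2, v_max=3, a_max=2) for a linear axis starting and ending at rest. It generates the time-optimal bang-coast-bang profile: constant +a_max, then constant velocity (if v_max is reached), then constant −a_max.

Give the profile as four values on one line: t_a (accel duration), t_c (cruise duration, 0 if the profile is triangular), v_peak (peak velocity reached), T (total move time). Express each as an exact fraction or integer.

v_max²/a_max = 3²/2 = 9/2
2 < 9/2 ⇒ no cruise
v_peak = √(2·2) = √4 = 2
t_a = 2/2 = 1; t_c = 0
T = 2·1 = 2

t_a=1 t_c=0 v_peak=2 T=2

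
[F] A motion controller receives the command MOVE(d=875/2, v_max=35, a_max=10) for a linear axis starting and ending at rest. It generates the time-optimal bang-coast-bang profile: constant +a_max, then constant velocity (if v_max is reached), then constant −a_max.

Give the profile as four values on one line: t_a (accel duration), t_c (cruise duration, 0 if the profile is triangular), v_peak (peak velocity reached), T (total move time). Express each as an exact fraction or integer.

(v_max)²/a_max = 35²/10 = 245/2
875/2 ≥ 245/2 → trapezoidal
t_a = 35/10 = 7/2; v_peak = 35
d_cruise = 875/2 − 245/2 = 315; t_c = 315/35 = 9
T = 2·7/2 + 9 = 16

t_a=7/2 t_c=9 v_peak=35 T=16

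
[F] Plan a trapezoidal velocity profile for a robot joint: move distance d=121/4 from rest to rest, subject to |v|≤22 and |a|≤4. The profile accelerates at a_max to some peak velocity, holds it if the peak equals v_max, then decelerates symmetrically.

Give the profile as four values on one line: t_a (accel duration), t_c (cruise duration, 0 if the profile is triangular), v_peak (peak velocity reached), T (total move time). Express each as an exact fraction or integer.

vₘ²/aₘ = 22²/4 = 121
121/4 < 121 → triangular
v_peak = √(121/4·4) = √121 = 11
t_a = 11/4; t_c = 0
T = 2·11/4 = 11/2

t_a=11/4 t_c=0 v_peak=11 T=11/2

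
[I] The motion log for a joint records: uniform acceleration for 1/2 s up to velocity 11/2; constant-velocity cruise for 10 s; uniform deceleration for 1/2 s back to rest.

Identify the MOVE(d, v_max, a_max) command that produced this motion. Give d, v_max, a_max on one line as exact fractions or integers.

d=231/4 v_max=11/2 a_max=11

a_max = (11/2)/(1/2) = 11
d_a = ½·11/2·1/2 = 11/8; d_c = 11/2·10 = 55
d = 2·11/8 + 55 = 231/4
t_c = 10 > 0 ⇒ limit active, v_max = 11/2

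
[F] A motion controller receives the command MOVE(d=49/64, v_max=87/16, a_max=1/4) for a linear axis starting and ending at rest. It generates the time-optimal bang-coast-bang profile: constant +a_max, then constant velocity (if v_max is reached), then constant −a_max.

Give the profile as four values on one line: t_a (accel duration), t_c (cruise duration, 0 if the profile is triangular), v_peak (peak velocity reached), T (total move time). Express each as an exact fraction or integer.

t_a=7/4 t_c=0 v_peak=7/16 T=7/2

vₘ²/aₘ = (87/16)²/(1/4) = 7569/64
49/64 < 7569/64 → triangular
v_peak = √(49/64·1/4) = √(49/256) = 7/16
t_a = (7/16)/(1/4) = 7/4; t_c = 0
T = 2·7/4 = 7/2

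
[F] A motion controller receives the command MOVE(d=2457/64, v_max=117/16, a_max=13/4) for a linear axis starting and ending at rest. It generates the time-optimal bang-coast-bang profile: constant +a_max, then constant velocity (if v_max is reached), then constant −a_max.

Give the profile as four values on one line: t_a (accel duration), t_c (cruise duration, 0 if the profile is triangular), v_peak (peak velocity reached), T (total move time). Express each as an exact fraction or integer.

t_a=9/4 t_c=3 v_peak=117/16 T=15/2

vₘ²/aₘ = (117/16)²/(13/4) = 1053/64
2457/64 ≥ 1053/64 so v_max reached
t_a = (117/16)/(13/4) = 9/4; v_peak = 117/16
d_cruise = 2457/64 − 1053/64 = 351/16; t_c = (351/16)/(117/16) = 3
T = 2·9/4 + 3 = 15/2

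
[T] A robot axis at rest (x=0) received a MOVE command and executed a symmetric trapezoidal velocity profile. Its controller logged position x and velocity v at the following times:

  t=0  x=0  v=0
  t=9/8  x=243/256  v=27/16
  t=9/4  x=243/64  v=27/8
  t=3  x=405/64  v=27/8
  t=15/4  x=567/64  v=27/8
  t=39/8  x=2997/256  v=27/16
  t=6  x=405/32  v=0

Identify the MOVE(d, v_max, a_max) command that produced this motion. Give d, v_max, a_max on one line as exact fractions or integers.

d=405/32 v_max=27/8 a_max=3/2

final state: t=6, x=405/32, v=0 → d = 405/32
a_max = (27/16−0)/(9/8−0) = 3/2
max v = 27/8 over t∈[9/4,15/4] → v_max = 27/8
check: 27/8·(9/4+3/2) = 405/32 ✓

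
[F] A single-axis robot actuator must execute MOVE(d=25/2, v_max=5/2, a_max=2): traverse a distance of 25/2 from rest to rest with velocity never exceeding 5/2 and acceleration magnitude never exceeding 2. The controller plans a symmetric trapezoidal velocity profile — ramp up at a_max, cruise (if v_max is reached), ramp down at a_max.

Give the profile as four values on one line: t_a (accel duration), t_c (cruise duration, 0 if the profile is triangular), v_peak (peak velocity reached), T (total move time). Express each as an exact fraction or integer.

vₘ²/aₘ = (5/2)²/2 = 25/8
25/2 ≥ 25/8 → trapezoidal
t_a = (5/2)/2 = 5/4; v_peak = 5/2
d_cruise = 25/2 − 25/8 = 75/8; t_c = (75/8)/(5/2) = 15/4
T = 2·5/4 + 15/4 = 25/4

t_a=5/4 t_c=15/4 v_peak=5/2 T=25/4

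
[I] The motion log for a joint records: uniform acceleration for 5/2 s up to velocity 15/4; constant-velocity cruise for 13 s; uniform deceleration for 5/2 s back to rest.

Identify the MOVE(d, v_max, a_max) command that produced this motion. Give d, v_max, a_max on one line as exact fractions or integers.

a_max = (15/4)/(5/2) = 3/2
d_a = ½·15/4·5/2 = 75/16; d_c = 15/4·13 = 195/4
d = 2·75/16 + 195/4 = 465/8
t_c = 13 > 0 so v_max = 15/4

d=465/8 v_max=15/4 a_max=3/2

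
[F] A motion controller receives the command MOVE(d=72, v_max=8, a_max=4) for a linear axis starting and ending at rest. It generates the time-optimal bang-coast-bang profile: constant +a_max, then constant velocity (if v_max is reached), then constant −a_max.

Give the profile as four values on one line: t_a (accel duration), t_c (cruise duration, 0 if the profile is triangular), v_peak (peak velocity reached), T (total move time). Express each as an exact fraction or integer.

t_a=2 t_c=7 v_peak=8 T=11

(v_max)²/a_max = 8²/4 = 16
72 ≥ 16 ⇒ cruise phase
t_a = 8/4 = 2; v_peak = 8
d_cruise = 72 − 16 = 56; t_c = 56/8 = 7
T = 2·2 + 7 = 11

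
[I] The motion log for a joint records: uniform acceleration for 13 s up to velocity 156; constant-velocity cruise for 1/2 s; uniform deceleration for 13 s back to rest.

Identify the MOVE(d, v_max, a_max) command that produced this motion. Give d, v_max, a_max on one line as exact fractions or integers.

d=2106 v_max=156 a_max=12

a_max = 156/13 = 12
d_a = ½·156·13 = 1014; d_c = 156·1/2 = 78
d = 2·1014 + 78 = 2106
t_c = 1/2 > 0 ⇒ limit active, v_max = 156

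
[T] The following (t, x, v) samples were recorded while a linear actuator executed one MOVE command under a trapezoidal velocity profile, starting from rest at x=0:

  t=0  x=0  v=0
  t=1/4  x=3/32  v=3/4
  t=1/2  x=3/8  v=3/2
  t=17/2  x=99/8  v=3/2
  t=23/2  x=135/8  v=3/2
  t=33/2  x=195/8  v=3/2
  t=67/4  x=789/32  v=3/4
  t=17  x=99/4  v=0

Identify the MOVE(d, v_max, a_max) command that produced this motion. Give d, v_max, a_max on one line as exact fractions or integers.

d=99/4 v_max=3/2 a_max=3

final state: t=17, x=99/4, v=0 → d = 99/4
a_max = (3/4−0)/(1/4−0) = 3
max v = 3/2 over t∈[1/2,33/2] → v_max = 3/2
check: 3/2·(1/2+16) = 99/4 ✓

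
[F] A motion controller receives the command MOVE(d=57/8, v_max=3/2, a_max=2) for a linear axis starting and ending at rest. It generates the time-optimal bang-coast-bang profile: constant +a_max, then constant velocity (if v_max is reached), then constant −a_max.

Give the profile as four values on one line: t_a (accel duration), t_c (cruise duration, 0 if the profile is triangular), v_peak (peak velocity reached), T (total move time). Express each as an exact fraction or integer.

v_max²/a_max = (3/2)²/2 = 9/8
57/8 ≥ 9/8 → trapezoidal
t_a = (3/2)/2 = 3/4; v_peak = 3/2
d_cruise = 57/8 − 9/8 = 6; t_c = 6/(3/2) = 4
T = 2·3/4 + 4 = 11/2

t_a=3/4 t_c=4 v_peak=3/2 T=11/2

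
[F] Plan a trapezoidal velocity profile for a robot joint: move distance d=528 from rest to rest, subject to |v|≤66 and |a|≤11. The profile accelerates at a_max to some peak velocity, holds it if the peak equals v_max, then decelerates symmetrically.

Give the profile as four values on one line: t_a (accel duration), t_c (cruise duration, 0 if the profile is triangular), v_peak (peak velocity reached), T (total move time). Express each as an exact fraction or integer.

vₘ²/aₘ = 66²/11 = 396
528 ≥ 396 ⇒ cruise phase
t_a = 66/11 = 6; v_peak = 66
d_cruise = 528 − 396 = 132; t_c = 132/66 = 2
T = 2·6 + 2 = 14

t_a=6 t_c=2 v_peak=66 T=14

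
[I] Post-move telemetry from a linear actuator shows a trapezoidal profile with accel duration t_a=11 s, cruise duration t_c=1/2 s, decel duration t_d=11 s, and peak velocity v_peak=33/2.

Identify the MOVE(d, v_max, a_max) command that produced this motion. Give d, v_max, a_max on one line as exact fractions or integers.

a_max = (33/2)/11 = 3/2
d_a = ½·33/2·11 = 363/4; d_c = 33/2·1/2 = 33/4
d = 2·363/4 + 33/4 = 759/4
t_c = 1/2 > 0 so v_max = 33/2

d=759/4 v_max=33/2 a_max=3/2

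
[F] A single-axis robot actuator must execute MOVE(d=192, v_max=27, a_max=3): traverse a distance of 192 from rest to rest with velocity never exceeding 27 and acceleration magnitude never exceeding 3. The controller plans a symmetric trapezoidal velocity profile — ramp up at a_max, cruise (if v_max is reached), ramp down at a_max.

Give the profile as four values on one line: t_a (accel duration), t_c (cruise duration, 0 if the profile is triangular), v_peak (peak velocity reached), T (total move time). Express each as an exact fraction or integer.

vₘ²/aₘ = 27²/3 = 243
192 < 243 ⇒ no cruise
v_peak = √(192·3) = √576 = 24
t_a = 24/3 = 8; t_c = 0
T = 2·8 = 16

t_a=8 t_c=0 v_peak=24 T=16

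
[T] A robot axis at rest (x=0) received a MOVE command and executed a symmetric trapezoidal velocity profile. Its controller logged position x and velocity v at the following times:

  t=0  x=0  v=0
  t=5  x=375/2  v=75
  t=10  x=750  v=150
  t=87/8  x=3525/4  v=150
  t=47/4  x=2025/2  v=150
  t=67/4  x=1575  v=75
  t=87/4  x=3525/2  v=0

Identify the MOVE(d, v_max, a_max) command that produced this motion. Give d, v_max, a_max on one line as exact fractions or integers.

final state: t=87/4, x=3525/2, v=0 → d = 3525/2
a_max = (75−0)/(5−0) = 15
max v = 150 over t∈[10,47/4] → v_max = 150
check: 150·(10+7/4) = 3525/2 ✓

d=3525/2 v_max=150 a_max=15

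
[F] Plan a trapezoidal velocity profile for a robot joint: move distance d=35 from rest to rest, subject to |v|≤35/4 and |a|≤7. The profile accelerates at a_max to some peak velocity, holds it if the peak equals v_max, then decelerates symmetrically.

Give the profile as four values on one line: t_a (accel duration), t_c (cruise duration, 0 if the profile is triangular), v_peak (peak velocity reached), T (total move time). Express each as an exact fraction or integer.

t_a=5/4 t_c=11/4 v_peak=35/4 T=21/4

v_max²/a_max = (35/4)²/7 = 175/16
35 ≥ 175/16 so v_max reached
t_a = (35/4)/7 = 5/4; v_peak = 35/4
d_cruise = 35 − 175/16 = 385/16; t_c = (385/16)/(35/4) = 11/4
T = 2·5/4 + 11/4 = 21/4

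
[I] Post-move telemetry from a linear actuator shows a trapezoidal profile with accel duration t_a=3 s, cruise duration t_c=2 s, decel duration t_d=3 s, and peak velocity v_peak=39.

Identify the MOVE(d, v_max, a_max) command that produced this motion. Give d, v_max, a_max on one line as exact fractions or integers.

d=195 v_max=39 a_max=13

a_max = 39/3 = 13
d_a = ½·39·3 = 117/2; d_c = 39·2 = 78
d = 2·117/2 + 78 = 195
t_c = 2 > 0 so v_max = 39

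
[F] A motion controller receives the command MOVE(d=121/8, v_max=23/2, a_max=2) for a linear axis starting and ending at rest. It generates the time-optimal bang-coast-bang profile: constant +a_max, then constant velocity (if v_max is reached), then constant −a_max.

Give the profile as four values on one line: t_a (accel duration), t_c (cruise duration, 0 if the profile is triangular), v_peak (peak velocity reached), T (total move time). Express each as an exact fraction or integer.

t_a=11/4 t_c=0 v_peak=11/2 T=11/2

vₘ²/aₘ = (23/2)²/2 = 529/8
121/8 < 529/8 so t_c = 0
v_peak = √(121/8·2) = √(121/4) = 11/2
t_a = (11/2)/2 = 11/4; t_c = 0
T = 2·11/4 = 11/2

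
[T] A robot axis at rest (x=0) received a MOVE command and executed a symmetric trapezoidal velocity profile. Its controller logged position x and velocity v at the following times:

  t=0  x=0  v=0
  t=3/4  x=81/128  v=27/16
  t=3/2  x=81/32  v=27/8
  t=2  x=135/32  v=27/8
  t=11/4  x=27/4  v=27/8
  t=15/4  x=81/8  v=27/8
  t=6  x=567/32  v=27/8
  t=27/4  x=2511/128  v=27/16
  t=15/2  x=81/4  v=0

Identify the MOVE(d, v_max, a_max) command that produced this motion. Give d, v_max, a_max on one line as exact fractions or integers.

final state: t=15/2, x=81/4, v=0 → d = 81/4
a_max = (27/16−0)/(3/4−0) = 9/4
max v = 27/8 over t∈[3/2,6] → v_max = 27/8
check: 27/8·(3/2+9/2) = 81/4 ✓

d=81/4 v_max=27/8 a_max=9/4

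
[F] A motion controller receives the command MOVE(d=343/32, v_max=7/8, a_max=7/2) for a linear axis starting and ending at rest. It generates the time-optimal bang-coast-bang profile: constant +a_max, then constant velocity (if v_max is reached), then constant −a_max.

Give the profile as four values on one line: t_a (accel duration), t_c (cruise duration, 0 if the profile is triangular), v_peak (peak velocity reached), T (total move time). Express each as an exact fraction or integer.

t_a=1/4 t_c=12 v_peak=7/8 T=25/2

(v_max)²/a_max = (7/8)²/(7/2) = 7/32
343/32 ≥ 7/32 ⇒ cruise phase
t_a = (7/8)/(7/2) = 1/4; v_peak = 7/8
d_cruise = 343/32 − 7/32 = 21/2; t_c = (21/2)/(7/8) = 12
T = 2·1/4 + 12 = 25/2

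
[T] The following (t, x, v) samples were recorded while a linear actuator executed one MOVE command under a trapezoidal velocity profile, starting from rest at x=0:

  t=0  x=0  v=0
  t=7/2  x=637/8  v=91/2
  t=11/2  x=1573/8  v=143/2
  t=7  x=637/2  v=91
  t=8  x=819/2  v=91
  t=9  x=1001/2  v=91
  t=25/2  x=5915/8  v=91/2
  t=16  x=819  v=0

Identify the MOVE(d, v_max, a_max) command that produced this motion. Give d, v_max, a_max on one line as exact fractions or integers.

final state: t=16, x=819, v=0 → d = 819
a_max = (91/2−0)/(7/2−0) = 13
max v = 91 over t∈[7,9] → v_max = 91
check: 91·(7+2) = 819 ✓

d=819 v_max=91 a_max=13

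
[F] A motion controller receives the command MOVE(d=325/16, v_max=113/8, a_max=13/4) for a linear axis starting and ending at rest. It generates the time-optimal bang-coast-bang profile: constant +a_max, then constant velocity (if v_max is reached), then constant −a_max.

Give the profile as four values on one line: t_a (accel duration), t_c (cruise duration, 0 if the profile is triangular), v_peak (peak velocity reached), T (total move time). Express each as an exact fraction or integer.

vₘ²/aₘ = (113/8)²/(13/4) = 12769/208
325/16 < 12769/208 → triangular
v_peak = √(325/16·13/4) = √(4225/64) = 65/8
t_a = (65/8)/(13/4) = 5/2; t_c = 0
T = 2·5/2 = 5

t_a=5/2 t_c=0 v_peak=65/8 T=5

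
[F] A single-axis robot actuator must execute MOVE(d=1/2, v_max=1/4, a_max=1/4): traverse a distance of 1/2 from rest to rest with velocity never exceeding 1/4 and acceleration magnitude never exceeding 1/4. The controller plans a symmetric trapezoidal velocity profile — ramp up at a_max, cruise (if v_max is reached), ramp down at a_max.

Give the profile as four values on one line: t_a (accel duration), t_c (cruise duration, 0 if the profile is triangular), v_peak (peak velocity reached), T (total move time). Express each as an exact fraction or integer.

v_max²/a_max = (1/4)²/(1/4) = 1/4
1/2 ≥ 1/4 ⇒ cruise phase
t_a = (1/4)/(1/4) = 1; v_peak = 1/4
d_cruise = 1/2 − 1/4 = 1/4; t_c = (1/4)/(1/4) = 1
T = 2·1 + 1 = 3

t_a=1 t_c=1 v_peak=1/4 T=3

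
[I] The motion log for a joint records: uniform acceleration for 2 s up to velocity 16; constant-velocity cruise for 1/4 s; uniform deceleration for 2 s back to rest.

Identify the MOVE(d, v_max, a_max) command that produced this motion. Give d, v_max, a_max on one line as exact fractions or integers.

a_max = 16/2 = 8
d_a = ½·16·2 = 16; d_c = 16·1/4 = 4
d = 2·16 + 4 = 36
t_c = 1/4 > 0 → v_max = v_peak = 16

d=36 v_max=16 a_max=8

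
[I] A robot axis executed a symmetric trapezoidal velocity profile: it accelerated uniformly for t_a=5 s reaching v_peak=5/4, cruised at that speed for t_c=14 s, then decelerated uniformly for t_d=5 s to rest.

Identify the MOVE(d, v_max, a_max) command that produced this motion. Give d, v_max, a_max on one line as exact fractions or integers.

d=95/4 v_max=5/4 a_max=1/4

a_max = (5/4)/5 = 1/4
d_a = ½·5/4·5 = 25/8; d_c = 5/4·14 = 35/2
d = 2·25/8 + 35/2 = 95/4
t_c = 14 > 0 ⇒ limit active, v_max = 5/4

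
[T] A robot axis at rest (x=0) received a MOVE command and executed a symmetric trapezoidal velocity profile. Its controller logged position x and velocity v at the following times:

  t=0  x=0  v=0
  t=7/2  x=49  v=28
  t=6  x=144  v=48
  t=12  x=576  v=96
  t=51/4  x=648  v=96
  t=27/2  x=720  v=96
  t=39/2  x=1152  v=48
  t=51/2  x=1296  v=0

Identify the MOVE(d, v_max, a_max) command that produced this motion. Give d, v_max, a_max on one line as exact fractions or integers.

d=1296 v_max=96 a_max=8

final state: t=51/2, x=1296, v=0 → d = 1296
a_max = (28−0)/(7/2−0) = 8
max v = 96 over t∈[12,27/2] → v_max = 96
check: 96·(12+3/2) = 1296 ✓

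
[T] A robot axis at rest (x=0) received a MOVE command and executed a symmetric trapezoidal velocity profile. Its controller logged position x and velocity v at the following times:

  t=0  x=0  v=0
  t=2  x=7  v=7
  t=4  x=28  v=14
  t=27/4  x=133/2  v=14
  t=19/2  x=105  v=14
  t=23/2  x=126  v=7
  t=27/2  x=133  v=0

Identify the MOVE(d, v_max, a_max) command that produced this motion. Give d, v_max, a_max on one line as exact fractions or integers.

d=133 v_max=14 a_max=7/2

final state: t=27/2, x=133, v=0 → d = 133
a_max = (7−0)/(2−0) = 7/2
max v = 14 over t∈[4,19/2] → v_max = 14
check: 14·(4+11/2) = 133 ✓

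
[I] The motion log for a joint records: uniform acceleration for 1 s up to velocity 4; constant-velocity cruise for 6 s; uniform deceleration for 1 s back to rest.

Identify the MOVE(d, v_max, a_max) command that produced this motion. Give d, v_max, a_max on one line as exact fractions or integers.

a_max = 4/1 = 4
d_a = ½·4·1 = 2; d_c = 4·6 = 24
d = 2·2 + 24 = 28
t_c = 6 > 0 → v_max = v_peak = 4

d=28 v_max=4 a_max=4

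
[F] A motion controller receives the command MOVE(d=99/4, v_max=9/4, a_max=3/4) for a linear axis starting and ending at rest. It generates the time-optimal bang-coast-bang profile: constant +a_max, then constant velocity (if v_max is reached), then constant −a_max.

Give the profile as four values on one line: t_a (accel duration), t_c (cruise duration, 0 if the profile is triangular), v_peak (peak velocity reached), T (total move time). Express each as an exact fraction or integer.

(v_max)²/a_max = (9/4)²/(3/4) = 27/4
99/4 ≥ 27/4 ⇒ cruise phase
t_a = (9/4)/(3/4) = 3; v_peak = 9/4
d_cruise = 99/4 − 27/4 = 18; t_c = 18/(9/4) = 8
T = 2·3 + 8 = 14

t_a=3 t_c=8 v_peak=9/4 T=14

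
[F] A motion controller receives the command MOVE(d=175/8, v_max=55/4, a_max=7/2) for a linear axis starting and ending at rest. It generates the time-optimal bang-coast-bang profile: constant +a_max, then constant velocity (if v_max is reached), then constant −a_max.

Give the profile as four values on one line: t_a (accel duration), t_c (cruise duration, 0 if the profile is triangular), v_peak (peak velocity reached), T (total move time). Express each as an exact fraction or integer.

t_a=5/2 t_c=0 v_peak=35/4 T=5

vₘ²/aₘ = (55/4)²/(7/2) = 3025/56
175/8 < 3025/56 so t_c = 0
v_peak = √(175/8·7/2) = √(1225/16) = 35/4
t_a = (35/4)/(7/2) = 5/2; t_c = 0
T = 2·5/2 = 5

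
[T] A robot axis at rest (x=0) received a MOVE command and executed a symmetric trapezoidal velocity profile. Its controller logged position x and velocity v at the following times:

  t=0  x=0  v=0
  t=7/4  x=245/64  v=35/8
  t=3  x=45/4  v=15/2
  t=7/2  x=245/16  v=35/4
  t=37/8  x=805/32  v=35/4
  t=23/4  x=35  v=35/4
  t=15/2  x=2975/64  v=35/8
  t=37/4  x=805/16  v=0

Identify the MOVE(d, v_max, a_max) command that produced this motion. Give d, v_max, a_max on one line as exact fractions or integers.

final state: t=37/4, x=805/16, v=0 → d = 805/16
a_max = (35/8−0)/(7/4−0) = 5/2
max v = 35/4 over t∈[7/2,23/4] → v_max = 35/4
check: 35/4·(7/2+9/4) = 805/16 ✓

d=805/16 v_max=35/4 a_max=5/2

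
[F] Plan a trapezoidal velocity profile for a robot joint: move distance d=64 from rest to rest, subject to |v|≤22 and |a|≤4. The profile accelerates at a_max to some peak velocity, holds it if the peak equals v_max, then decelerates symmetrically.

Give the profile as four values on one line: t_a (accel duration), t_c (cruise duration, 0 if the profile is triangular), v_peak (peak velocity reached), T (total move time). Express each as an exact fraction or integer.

t_a=4 t_c=0 v_peak=16 T=8

vₘ²/aₘ = 22²/4 = 121
64 < 121 ⇒ no cruise
v_peak = √(64·4) = √256 = 16
t_a = 16/4 = 4; t_c = 0
T = 2·4 = 8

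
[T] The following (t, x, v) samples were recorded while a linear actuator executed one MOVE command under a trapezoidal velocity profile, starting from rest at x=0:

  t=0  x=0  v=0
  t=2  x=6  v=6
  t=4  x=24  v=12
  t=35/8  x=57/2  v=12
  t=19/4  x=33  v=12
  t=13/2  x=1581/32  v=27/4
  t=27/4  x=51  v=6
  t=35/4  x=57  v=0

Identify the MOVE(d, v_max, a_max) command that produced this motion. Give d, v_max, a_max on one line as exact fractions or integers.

final state: t=35/4, x=57, v=0 → d = 57
a_max = (6−0)/(2−0) = 3
max v = 12 over t∈[4,19/4] → v_max = 12
check: 12·(4+3/4) = 57 ✓

d=57 v_max=12 a_max=3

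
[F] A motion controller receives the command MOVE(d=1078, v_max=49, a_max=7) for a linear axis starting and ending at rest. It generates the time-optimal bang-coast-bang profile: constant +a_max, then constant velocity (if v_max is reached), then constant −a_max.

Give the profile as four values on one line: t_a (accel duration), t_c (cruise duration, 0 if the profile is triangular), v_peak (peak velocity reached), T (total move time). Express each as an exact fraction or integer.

t_a=7 t_c=15 v_peak=49 T=29

vₘ²/aₘ = 49²/7 = 343
1078 ≥ 343 ⇒ cruise phase
t_a = 49/7 = 7; v_peak = 49
d_cruise = 1078 − 343 = 735; t_c = 735/49 = 15
T = 2·7 + 15 = 29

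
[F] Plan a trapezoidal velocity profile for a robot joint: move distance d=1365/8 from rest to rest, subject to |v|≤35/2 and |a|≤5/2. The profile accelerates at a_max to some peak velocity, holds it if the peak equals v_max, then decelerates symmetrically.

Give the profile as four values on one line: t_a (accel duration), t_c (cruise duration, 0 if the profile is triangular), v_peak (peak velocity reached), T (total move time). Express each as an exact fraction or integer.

t_a=7 t_c=11/4 v_peak=35/2 T=67/4

v_max²/a_max = (35/2)²/(5/2) = 245/2
1365/8 ≥ 245/2 ⇒ cruise phase
t_a = (35/2)/(5/2) = 7; v_peak = 35/2
d_cruise = 1365/8 − 245/2 = 385/8; t_c = (385/8)/(35/2) = 11/4
T = 2·7 + 11/4 = 67/4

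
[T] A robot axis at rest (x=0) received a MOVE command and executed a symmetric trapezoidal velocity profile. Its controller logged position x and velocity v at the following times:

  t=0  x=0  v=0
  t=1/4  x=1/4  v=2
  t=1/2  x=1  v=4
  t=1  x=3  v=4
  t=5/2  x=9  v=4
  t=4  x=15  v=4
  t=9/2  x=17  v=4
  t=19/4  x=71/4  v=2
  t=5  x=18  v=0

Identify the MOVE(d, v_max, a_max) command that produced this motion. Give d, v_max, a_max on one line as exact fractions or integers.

final state: t=5, x=18, v=0 → d = 18
a_max = (2−0)/(1/4−0) = 8
max v = 4 over t∈[1/2,9/2] → v_max = 4
check: 4·(1/2+4) = 18 ✓

d=18 v_max=4 a_max=8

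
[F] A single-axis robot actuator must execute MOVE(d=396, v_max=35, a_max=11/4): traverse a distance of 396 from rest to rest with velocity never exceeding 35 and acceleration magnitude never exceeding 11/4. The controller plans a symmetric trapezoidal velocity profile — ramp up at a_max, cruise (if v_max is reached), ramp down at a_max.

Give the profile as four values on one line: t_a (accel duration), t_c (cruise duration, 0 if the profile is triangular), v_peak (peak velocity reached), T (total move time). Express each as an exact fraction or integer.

t_a=12 t_c=0 v_peak=33 T=24

vₘ²/aₘ = 35²/(11/4) = 4900/11
396 < 4900/11 so t_c = 0
v_peak = √(396·11/4) = √1089 = 33
t_a = 33/(11/4) = 12; t_c = 0
T = 2·12 = 24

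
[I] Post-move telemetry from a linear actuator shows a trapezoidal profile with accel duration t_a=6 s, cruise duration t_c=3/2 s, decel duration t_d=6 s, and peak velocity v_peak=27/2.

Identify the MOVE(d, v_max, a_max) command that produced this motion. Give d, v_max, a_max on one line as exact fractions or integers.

d=405/4 v_max=27/2 a_max=9/4

a_max = (27/2)/6 = 9/4
d_a = ½·27/2·6 = 81/2; d_c = 27/2·3/2 = 81/4
d = 2·81/2 + 81/4 = 405/4
t_c = 3/2 > 0 so v_max = 27/2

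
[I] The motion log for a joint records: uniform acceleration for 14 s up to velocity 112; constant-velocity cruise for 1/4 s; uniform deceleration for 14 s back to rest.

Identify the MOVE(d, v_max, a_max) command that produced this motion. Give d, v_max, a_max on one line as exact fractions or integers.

a_max = 112/14 = 8
d_a = ½·112·14 = 784; d_c = 112·1/4 = 28
d = 2·784 + 28 = 1596
t_c = 1/4 > 0 → v_max = v_peak = 112

d=1596 v_max=112 a_max=8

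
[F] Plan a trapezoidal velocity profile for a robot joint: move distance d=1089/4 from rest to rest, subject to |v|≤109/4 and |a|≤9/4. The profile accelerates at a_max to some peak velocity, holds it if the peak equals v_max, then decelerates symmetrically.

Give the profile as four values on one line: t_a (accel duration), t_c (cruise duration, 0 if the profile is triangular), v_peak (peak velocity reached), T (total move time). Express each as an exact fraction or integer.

(v_max)²/a_max = (109/4)²/(9/4) = 11881/36
1089/4 < 11881/36 → triangular
v_peak = √(1089/4·9/4) = √(9801/16) = 99/4
t_a = (99/4)/(9/4) = 11; t_c = 0
T = 2·11 = 22

t_a=11 t_c=0 v_peak=99/4 T=22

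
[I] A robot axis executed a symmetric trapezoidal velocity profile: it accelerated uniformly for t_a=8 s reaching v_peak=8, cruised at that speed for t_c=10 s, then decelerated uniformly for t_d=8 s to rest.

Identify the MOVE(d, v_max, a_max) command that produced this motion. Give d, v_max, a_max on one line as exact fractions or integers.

a_max = 8/8 = 1
d_a = ½·8·8 = 32; d_c = 8·10 = 80
d = 2·32 + 80 = 144
t_c = 10 > 0 ⇒ limit active, v_max = 8

d=144 v_max=8 a_max=1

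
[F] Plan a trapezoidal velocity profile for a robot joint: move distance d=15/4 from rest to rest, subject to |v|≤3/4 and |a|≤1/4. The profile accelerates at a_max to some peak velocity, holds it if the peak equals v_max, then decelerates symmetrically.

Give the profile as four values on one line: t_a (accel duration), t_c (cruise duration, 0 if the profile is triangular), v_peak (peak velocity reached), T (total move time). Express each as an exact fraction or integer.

t_a=3 t_c=2 v_peak=3/4 T=8

v_max²/a_max = (3/4)²/(1/4) = 9/4
15/4 ≥ 9/4 ⇒ cruise phase
t_a = (3/4)/(1/4) = 3; v_peak = 3/4
d_cruise = 15/4 − 9/4 = 3/2; t_c = (3/2)/(3/4) = 2
T = 2·3 + 2 = 8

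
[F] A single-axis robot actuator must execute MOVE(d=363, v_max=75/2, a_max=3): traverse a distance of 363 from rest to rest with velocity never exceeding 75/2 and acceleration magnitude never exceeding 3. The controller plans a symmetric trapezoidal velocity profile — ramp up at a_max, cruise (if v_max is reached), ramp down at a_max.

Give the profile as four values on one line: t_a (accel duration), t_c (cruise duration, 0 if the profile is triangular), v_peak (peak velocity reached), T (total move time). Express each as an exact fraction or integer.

t_a=11 t_c=0 v_peak=33 T=22

vₘ²/aₘ = (75/2)²/3 = 1875/4
363 < 1875/4 → triangular
v_peak = √(363·3) = √1089 = 33
t_a = 33/3 = 11; t_c = 0
T = 2·11 = 22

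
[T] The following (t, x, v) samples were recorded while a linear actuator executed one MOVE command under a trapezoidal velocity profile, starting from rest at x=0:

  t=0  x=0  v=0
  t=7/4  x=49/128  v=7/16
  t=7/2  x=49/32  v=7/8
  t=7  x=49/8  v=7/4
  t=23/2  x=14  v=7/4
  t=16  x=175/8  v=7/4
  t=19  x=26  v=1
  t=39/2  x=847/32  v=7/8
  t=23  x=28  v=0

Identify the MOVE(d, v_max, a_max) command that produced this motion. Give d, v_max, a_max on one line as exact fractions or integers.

final state: t=23, x=28, v=0 → d = 28
a_max = (7/16−0)/(7/4−0) = 1/4
max v = 7/4 over t∈[7,16] → v_max = 7/4
check: 7/4·(7+9) = 28 ✓

d=28 v_max=7/4 a_max=1/4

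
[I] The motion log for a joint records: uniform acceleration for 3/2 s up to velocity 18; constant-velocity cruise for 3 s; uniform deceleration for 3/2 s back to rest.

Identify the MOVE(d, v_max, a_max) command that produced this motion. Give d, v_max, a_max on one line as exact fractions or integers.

d=81 v_max=18 a_max=12

a_max = 18/(3/2) = 12
d_a = ½·18·3/2 = 27/2; d_c = 18·3 = 54
d = 2·27/2 + 54 = 81
t_c = 3 > 0 ⇒ limit active, v_max = 18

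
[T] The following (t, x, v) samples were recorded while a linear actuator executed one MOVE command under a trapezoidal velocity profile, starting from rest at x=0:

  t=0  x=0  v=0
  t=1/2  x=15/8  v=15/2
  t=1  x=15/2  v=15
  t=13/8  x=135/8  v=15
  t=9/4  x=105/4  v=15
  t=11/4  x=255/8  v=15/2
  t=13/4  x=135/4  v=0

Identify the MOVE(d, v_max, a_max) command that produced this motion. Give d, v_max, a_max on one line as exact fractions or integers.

final state: t=13/4, x=135/4, v=0 → d = 135/4
a_max = (15/2−0)/(1/2−0) = 15
max v = 15 over t∈[1,9/4] → v_max = 15
check: 15·(1+5/4) = 135/4 ✓

d=135/4 v_max=15 a_max=15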